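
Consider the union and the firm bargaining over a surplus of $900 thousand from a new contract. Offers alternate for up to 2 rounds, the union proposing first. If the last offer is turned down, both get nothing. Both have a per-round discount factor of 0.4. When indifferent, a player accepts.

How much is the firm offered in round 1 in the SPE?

Round 2 (the firm proposes): the union will accept anything ≥ 0, so the firm offers 0 and keeps 900.
Round 1 (the union proposes): the firm can get 900 next round, worth 0.4 × 900 = 360 now; the union offers that and keeps 540.

360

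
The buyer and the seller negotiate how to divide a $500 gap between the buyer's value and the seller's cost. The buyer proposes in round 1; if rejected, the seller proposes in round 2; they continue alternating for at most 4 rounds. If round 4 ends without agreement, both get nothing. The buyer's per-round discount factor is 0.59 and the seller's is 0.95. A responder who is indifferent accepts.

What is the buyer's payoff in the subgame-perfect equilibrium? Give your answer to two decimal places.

39.01

Round 4 (the seller proposes): rejection yields 0 for the buyer; the seller offers 0 and keeps 500.
Round 3 (the buyer proposes): the seller can get 500 next round, worth 0.95 × 500 = 475 now, so the buyer offers 475, keeping 25.
Round 2 (the seller proposes): the buyer can get 25 next round, worth 0.59 × 25 = 14.75 now. The seller offers 14.75 and keeps 500 − 14.75 = 485.25.
Round 1 (the buyer proposes): the seller can get 485.25 next round, worth 0.95 × 485.25 = 460.9875 now; the buyer offers that and keeps 39.0125.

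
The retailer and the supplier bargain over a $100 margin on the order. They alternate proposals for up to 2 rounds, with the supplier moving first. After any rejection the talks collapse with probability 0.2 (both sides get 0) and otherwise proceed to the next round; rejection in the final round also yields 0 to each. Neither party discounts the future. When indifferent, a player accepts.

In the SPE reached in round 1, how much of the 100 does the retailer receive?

Round 2 (the retailer proposes): the supplier will accept anything ≥ 0, so the retailer offers 0 and keeps 100.
Round 1 (the supplier proposes): rejecting gives the retailer an expected 0.8 × 100 = 80, so the supplier offers 80, keeping 20.

80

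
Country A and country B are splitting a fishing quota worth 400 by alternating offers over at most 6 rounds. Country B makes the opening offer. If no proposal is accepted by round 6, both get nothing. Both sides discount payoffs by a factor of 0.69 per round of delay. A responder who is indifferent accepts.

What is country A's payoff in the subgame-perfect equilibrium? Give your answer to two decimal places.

188.86

Round 6 (country A proposes): rejection yields 0 for country B; country A offers 0 and keeps 400.
Round 5 (country B proposes): country A can get 400 next round, worth 0.69 × 400 = 276 now; country B offers that and keeps 124.
Round 4 (country A proposes): country B can get 124 next round, worth 0.69 × 124 = 85.56 now, so country A offers 85.56, keeping 314.44.
Round 3 (country B proposes): country A can get 314.44 next round, worth 0.69 × 314.44 = 216.9636 now; country B offers that and keeps 183.0364.
Round 2 (country A proposes): country B can get 183.0364 next round, worth 0.69 × 183.0364 = 126.295116 now, so country A offers 126.295116, keeping 273.704884.
Round 1 (country B proposes): country A can get 273.704884 next round, worth 0.69 × 273.704884 = 188.85636996 now, so country B offers 188.85636996, keeping 211.14363004.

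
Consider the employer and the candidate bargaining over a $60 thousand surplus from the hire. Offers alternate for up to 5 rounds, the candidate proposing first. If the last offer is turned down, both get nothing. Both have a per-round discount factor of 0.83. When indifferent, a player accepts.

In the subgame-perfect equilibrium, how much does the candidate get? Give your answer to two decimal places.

45.70

Round 5 (the candidate proposes): the employer will accept anything ≥ 0, so the candidate offers 0 and keeps 60.
Round 4 (the employer proposes): the candidate can get 60 next round, worth 0.83 × 60 = 49.8 now, so the employer offers 49.8, keeping 10.2.
Round 3 (the candidate proposes): the employer can get 10.2 next round, worth 0.83 × 10.2 = 8.466 now; the candidate offers that and keeps 51.534.
Round 2 (the employer proposes): the candidate can get 51.534 next round, worth 0.83 × 51.534 = 42.77322 now. The employer offers 42.77322 and keeps 60 − 42.77322 = 17.22678.
Round 1 (the candidate proposes): the employer can get 17.22678 next round, worth 0.83 × 17.22678 = 14.2982274 now. The candidate offers 14.2982274 and keeps 60 − 14.2982274 = 45.7017726.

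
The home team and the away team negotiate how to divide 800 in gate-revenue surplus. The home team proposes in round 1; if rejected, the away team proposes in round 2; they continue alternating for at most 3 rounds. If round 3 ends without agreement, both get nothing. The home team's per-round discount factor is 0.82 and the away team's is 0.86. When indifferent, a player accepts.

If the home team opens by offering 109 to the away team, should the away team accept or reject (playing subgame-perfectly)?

Reject

Round 3 (the home team proposes): rejection yields 0 for the away team; the home team offers 0 and keeps 800.
Round 2 (the away team proposes): the home team can get 800 next round, worth 0.82 × 800 = 656 now. The away team offers 656 and keeps 800 − 656 = 144.
So by rejecting in round 1, the away team gets 144 next round, worth 0.86 × 144 = 123.84 now.
Offer 109 < 123.84, so the away team rejects.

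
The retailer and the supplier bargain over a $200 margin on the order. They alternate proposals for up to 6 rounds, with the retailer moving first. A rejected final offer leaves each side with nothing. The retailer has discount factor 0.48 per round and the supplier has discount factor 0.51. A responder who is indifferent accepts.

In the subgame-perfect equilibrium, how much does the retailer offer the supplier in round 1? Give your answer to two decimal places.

72.14

Work backward from the last round.
Round 6 (the supplier proposes): the retailer will accept anything ≥ 0, so the supplier offers 0 and keeps 200.
Round 5 (the retailer proposes): the supplier can get 200 next round, worth 0.51 × 200 = 102 now, so the retailer offers 102, keeping 98.
Round 4 (the supplier proposes): the retailer can get 98 next round, worth 0.48 × 98 = 47.04 now. The supplier offers 47.04 and keeps 200 − 47.04 = 152.96.
Round 3 (the retailer proposes): the supplier can get 152.96 next round, worth 0.51 × 152.96 = 78.0096 now; the retailer offers that and keeps 121.9904.
Round 2 (the supplier proposes): the retailer can get 121.9904 next round, worth 0.48 × 121.9904 = 58.555392 now, so the supplier offers 58.555392, keeping 141.444608.
Round 1 (the retailer proposes): the supplier can get 141.444608 next round, worth 0.51 × 141.444608 = 72.13675008 now. The retailer offers 72.13675008 and keeps 200 − 72.13675008 = 127.86324992.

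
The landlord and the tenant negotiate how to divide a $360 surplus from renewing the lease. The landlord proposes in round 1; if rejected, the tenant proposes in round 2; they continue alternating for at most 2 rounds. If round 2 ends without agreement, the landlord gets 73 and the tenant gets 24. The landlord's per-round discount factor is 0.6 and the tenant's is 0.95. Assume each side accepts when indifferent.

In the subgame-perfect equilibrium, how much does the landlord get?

Solve by backward induction from round 2.
Round 2 (the tenant proposes): the landlord gets 73 if talks fail, so the tenant offers 73 and keeps 287.
Round 1 (the landlord proposes): the tenant can get 287 next round, worth 0.95 × 287 = 272.65 now; the landlord offers that and keeps 87.35.

87.35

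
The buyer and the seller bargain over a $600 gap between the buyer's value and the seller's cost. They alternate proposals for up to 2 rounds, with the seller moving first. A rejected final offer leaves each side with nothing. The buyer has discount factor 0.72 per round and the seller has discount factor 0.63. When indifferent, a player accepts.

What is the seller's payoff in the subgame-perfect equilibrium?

Round 2 (the buyer proposes): the seller will accept anything ≥ 0, so the buyer offers 0 and keeps 600.
Round 1 (the seller proposes): the buyer can get 600 next round, worth 0.72 × 600 = 432 now. The seller offers 432 and keeps 600 − 432 = 168.

168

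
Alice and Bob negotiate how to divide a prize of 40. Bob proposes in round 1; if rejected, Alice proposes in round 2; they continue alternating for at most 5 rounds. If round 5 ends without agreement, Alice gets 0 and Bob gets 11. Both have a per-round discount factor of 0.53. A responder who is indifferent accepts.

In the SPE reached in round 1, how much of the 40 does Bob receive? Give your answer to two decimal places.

Round 5 (Bob proposes): Alice will accept anything ≥ 0, so Bob offers 0 and keeps 40.
Round 4 (Alice proposes): Bob can get 40 next round, worth 0.53 × 40 = 21.2 now. Alice offers 21.2 and keeps 40 − 21.2 = 18.8.
Round 3 (Bob proposes): Alice can get 18.8 next round, worth 0.53 × 18.8 = 9.964 now; Bob offers that and keeps 30.036.
Round 2 (Alice proposes): Bob can get 30.036 next round, worth 0.53 × 30.036 = 15.91908 now; Alice offers that and keeps 24.08092.
Round 1 (Bob proposes): Alice can get 24.08092 next round, worth 0.53 × 24.08092 = 12.7628876 now; Bob offers that and keeps 27.2371124.

27.24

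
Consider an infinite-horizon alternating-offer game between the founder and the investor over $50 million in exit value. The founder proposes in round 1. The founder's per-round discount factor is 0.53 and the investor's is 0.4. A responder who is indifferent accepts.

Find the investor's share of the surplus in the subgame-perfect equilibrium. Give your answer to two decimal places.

Let x be the founder's share when the founder proposes and y be the investor's share when the investor proposes.
The investor accepts iff offered ≥ 0.4·y, so x = 50 − 0.4y. Symmetrically y = 50 − 0.53x.
Substituting: x = 50 − 0.4(50 − 0.53x), giving x(1 − 0.53·0.4) = 50(1 − 0.4).
So x = 50 × 0.6 / 0.788 ≈ 38.0711, and the investor receives 50 − x ≈ 11.9289.

11.93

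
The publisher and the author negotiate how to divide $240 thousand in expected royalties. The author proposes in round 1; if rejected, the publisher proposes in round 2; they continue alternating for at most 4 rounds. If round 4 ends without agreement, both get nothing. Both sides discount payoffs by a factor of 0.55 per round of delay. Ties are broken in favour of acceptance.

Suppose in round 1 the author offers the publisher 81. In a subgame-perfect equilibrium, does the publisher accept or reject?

Round 4 (the publisher proposes): the author will accept anything ≥ 0, so the publisher offers 0 and keeps 240.
Round 3 (the author proposes): the publisher can get 240 next round, worth 0.55 × 240 = 132 now, so the author offers 132, keeping 108.
Round 2 (the publisher proposes): the author can get 108 next round, worth 0.55 × 108 = 59.4 now, so the publisher offers 59.4, keeping 180.6.
So by rejecting in round 1, the publisher gets 180.6 next round, worth 0.55 × 180.6 = 99.33 now.
Offer 81 < 99.33, so the publisher rejects.

Reject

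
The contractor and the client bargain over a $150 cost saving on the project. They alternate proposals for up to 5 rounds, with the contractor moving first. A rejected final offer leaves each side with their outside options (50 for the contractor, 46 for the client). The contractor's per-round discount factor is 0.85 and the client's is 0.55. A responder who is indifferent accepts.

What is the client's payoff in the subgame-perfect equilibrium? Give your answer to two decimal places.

Work backward from the last round.
Round 5 (the contractor proposes): the client gets 46 if talks fail, so the contractor offers 46 and keeps 104.
Round 4 (the client proposes): the contractor can get 104 next round, worth 0.85 × 104 = 88.4 now. The client offers 88.4 and keeps 150 − 88.4 = 61.6.
Round 3 (the contractor proposes): the client can get 61.6 next round, worth 0.55 × 61.6 = 33.88 now, so the contractor offers 33.88, keeping 116.12.
Round 2 (the client proposes): the contractor can get 116.12 next round, worth 0.85 × 116.12 = 98.702 now, so the client offers 98.702, keeping 51.298.
Round 1 (the contractor proposes): the client can get 51.298 next round, worth 0.55 × 51.298 = 28.2139 now. The contractor offers 28.2139 and keeps 150 − 28.2139 = 121.7861.

28.21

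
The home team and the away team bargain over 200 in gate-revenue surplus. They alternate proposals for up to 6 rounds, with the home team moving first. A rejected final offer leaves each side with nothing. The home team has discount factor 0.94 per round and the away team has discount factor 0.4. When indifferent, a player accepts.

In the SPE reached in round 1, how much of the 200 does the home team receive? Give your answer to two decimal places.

182.09

Round 6 (the away team proposes): the home team will accept anything ≥ 0, so the away team offers 0 and keeps 200.
Round 5 (the home team proposes): the away team can get 200 next round, worth 0.4 × 200 = 80 now. The home team offers 80 and keeps 200 − 80 = 120.
Round 4 (the away team proposes): the home team can get 120 next round, worth 0.94 × 120 = 112.8 now, so the away team offers 112.8, keeping 87.2.
Round 3 (the home team proposes): the away team can get 87.2 next round, worth 0.4 × 87.2 = 34.88 now, so the home team offers 34.88, keeping 165.12.
Round 2 (the away team proposes): the home team can get 165.12 next round, worth 0.94 × 165.12 = 155.2128 now, so the away team offers 155.2128, keeping 44.7872.
Round 1 (the home team proposes): the away team can get 44.7872 next round, worth 0.4 × 44.7872 = 17.91488 now. The home team offers 17.91488 and keeps 200 − 17.91488 = 182.08512.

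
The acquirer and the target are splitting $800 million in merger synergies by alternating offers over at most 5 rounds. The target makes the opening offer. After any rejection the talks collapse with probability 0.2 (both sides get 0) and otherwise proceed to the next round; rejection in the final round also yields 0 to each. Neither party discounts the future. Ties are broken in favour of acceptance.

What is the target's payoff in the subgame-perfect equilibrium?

Round 5 (the target proposes): the acquirer will accept anything ≥ 0, so the target offers 0 and keeps 800.
Round 4 (the acquirer proposes): rejecting gives the target an expected 0.8 × 800 = 640; the acquirer offers that and keeps 160.
Round 3 (the target proposes): rejecting gives the acquirer an expected 0.8 × 160 = 128; the target offers that and keeps 672.
Round 2 (the acquirer proposes): rejecting gives the target an expected 0.8 × 672 = 537.6; the acquirer offers that and keeps 262.4.
Round 1 (the target proposes): rejecting gives the acquirer an expected 0.8 × 262.4 = 209.92; the target offers that and keeps 590.08.

590.08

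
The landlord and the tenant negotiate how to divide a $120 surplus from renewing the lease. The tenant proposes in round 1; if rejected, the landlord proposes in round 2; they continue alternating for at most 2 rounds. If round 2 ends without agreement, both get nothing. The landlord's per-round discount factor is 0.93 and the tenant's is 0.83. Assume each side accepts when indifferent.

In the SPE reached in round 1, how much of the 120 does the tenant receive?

Round 2 (the landlord proposes): rejection yields 0 for the tenant; the landlord offers 0 and keeps 120.
Round 1 (the tenant proposes): the landlord can get 120 next round, worth 0.93 × 120 = 111.6 now. The tenant offers 111.6 and keeps 120 − 111.6 = 8.4.

8.4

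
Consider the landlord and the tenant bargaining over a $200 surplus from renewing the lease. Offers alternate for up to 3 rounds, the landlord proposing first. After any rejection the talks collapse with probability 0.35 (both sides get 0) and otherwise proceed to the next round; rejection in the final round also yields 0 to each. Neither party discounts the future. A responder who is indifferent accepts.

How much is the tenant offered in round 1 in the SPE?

Round 3 (the landlord proposes): the tenant will accept anything ≥ 0, so the landlord offers 0 and keeps 200.
Round 2 (the tenant proposes): rejecting gives the landlord an expected 0.65 × 200 = 130. The tenant offers 130 and keeps 200 − 130 = 70.
Round 1 (the landlord proposes): rejecting gives the tenant an expected 0.65 × 70 = 45.5, so the landlord offers 45.5, keeping 154.5.

45.5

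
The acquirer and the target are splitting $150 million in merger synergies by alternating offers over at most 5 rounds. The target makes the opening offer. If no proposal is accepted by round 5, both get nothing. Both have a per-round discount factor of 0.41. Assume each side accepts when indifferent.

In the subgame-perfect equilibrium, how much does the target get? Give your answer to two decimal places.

Solve by backward induction from round 5.
Round 5 (the target proposes): the acquirer will accept anything ≥ 0, so the target offers 0 and keeps 150.
Round 4 (the acquirer proposes): the target can get 150 next round, worth 0.41 × 150 = 61.5 now. The acquirer offers 61.5 and keeps 150 − 61.5 = 88.5.
Round 3 (the target proposes): the acquirer can get 88.5 next round, worth 0.41 × 88.5 = 36.285 now, so the target offers 36.285, keeping 113.715.
Round 2 (the acquirer proposes): the target can get 113.715 next round, worth 0.41 × 113.715 = 46.62315 now, so the acquirer offers 46.62315, keeping 103.37685.
Round 1 (the target proposes): the acquirer can get 103.37685 next round, worth 0.41 × 103.37685 = 42.3845085 now, so the target offers 42.3845085, keeping 107.6154915.

107.62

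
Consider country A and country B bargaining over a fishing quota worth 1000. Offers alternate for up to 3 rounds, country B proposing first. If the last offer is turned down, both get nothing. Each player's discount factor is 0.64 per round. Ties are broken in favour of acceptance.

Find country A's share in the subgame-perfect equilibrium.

230.4

Round 3 (country B proposes): rejection yields 0 for country A; country B offers 0 and keeps 1000.
Round 2 (country A proposes): country B can get 1000 next round, worth 0.64 × 1000 = 640 now; country A offers that and keeps 360.
Round 1 (country B proposes): country A can get 360 next round, worth 0.64 × 360 = 230.4 now. Country B offers 230.4 and keeps 1000 − 230.4 = 769.6.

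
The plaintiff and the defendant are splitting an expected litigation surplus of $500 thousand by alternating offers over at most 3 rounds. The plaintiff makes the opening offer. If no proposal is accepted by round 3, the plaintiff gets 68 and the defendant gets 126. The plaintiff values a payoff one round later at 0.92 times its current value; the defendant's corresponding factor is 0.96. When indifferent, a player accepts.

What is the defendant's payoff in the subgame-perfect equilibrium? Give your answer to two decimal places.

Work backward from the last round.
Round 3 (the plaintiff proposes): the defendant gets 126 if talks fail, so the plaintiff offers 126 and keeps 374.
Round 2 (the defendant proposes): the plaintiff can get 374 next round, worth 0.92 × 374 = 344.08 now. The defendant offers 344.08 and keeps 500 − 344.08 = 155.92.
Round 1 (the plaintiff proposes): the defendant can get 155.92 next round, worth 0.96 × 155.92 = 149.6832 now, so the plaintiff offers 149.6832, keeping 350.3168.

149.68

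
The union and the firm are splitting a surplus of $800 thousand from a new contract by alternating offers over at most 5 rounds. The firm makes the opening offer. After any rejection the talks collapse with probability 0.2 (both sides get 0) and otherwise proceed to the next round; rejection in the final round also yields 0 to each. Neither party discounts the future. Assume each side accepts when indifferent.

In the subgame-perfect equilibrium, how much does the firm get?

590.08

Round 5 (the firm proposes): rejection yields 0 for the union; the firm offers 0 and keeps 800.
Round 4 (the union proposes): rejecting gives the firm an expected 0.8 × 800 = 640; the union offers that and keeps 160.
Round 3 (the firm proposes): rejecting gives the union an expected 0.8 × 160 = 128, so the firm offers 128, keeping 672.
Round 2 (the union proposes): rejecting gives the firm an expected 0.8 × 672 = 537.6. The union offers 537.6 and keeps 800 − 537.6 = 262.4.
Round 1 (the firm proposes): rejecting gives the union an expected 0.8 × 262.4 = 209.92; the firm offers that and keeps 590.08.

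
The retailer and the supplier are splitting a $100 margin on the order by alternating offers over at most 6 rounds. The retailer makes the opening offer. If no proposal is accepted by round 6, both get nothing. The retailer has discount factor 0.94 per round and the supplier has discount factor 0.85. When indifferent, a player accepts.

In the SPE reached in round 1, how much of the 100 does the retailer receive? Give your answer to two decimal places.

By backward induction:
Round 6 (the supplier proposes): the retailer will accept anything ≥ 0, so the supplier offers 0 and keeps 100.
Round 5 (the retailer proposes): the supplier can get 100 next round, worth 0.85 × 100 = 85 now; the retailer offers that and keeps 15.
Round 4 (the supplier proposes): the retailer can get 15 next round, worth 0.94 × 15 = 14.1 now, so the supplier offers 14.1, keeping 85.9.
Round 3 (the retailer proposes): the supplier can get 85.9 next round, worth 0.85 × 85.9 = 73.015 now. The retailer offers 73.015 and keeps 100 − 73.015 = 26.985.
Round 2 (the supplier proposes): the retailer can get 26.985 next round, worth 0.94 × 26.985 = 25.3659 now. The supplier offers 25.3659 and keeps 100 − 25.3659 = 74.6341.
Round 1 (the retailer proposes): the supplier can get 74.6341 next round, worth 0.85 × 74.6341 = 63.438985 now, so the retailer offers 63.438985, keeping 36.561015.

36.56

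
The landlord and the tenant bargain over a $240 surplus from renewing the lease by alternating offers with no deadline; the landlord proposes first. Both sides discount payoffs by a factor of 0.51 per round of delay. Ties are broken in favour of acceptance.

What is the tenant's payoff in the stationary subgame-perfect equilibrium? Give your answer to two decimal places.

81.06

When the landlord proposes, the tenant accepts any offer worth at least 0.51 times what the tenant would get by proposing next round; and vice versa.
This gives x = 240 − 0.51y and y = 240 − 0.51x, where x and y are each side's share when it proposes.
Hence (1 − 0.51·0.51)x = 240(1 − 0.51), i.e. 0.7399·x = 117.6.
x ≈ 158.9404; the tenant's share is 240 − x ≈ 81.0596.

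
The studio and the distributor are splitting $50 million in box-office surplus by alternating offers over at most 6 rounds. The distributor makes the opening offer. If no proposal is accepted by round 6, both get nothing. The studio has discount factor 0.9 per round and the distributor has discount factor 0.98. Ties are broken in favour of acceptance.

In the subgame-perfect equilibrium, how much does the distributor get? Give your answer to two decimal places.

Round 6 (the studio proposes): rejection yields 0 for the distributor; the studio offers 0 and keeps 50.
Round 5 (the distributor proposes): the studio can get 50 next round, worth 0.9 × 50 = 45 now, so the distributor offers 45, keeping 5.
Round 4 (the studio proposes): the distributor can get 5 next round, worth 0.98 × 5 = 4.9 now, so the studio offers 4.9, keeping 45.1.
Round 3 (the distributor proposes): the studio can get 45.1 next round, worth 0.9 × 45.1 = 40.59 now; the distributor offers that and keeps 9.41.
Round 2 (the studio proposes): the distributor can get 9.41 next round, worth 0.98 × 9.41 = 9.2218 now. The studio offers 9.2218 and keeps 50 − 9.2218 = 40.7782.
Round 1 (the distributor proposes): the studio can get 40.7782 next round, worth 0.9 × 40.7782 = 36.70038 now, so the distributor offers 36.70038, keeping 13.29962.

13.30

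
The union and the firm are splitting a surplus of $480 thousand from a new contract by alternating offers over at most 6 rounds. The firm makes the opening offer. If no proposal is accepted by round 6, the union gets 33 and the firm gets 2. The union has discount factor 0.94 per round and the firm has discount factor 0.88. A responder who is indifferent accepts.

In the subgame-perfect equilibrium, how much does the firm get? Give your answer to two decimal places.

Work backward from the last round.
Round 6 (the union proposes): the firm gets 2 if talks fail, so the union offers 2 and keeps 478.
Round 5 (the firm proposes): the union can get 478 next round, worth 0.94 × 478 = 449.32 now. The firm offers 449.32 and keeps 480 − 449.32 = 30.68.
Round 4 (the union proposes): the firm can get 30.68 next round, worth 0.88 × 30.68 = 26.9984 now. The union offers 26.9984 and keeps 480 − 26.9984 = 453.0016.
Round 3 (the firm proposes): the union can get 453.0016 next round, worth 0.94 × 453.0016 = 425.821504 now; the firm offers that and keeps 54.178496.
Round 2 (the union proposes): the firm can get 54.178496 next round, worth 0.88 × 54.178496 = 47.67707648 now, so the union offers 47.67707648, keeping 432.32292352.
Round 1 (the firm proposes): the union can get 432.32292352 next round, worth 0.94 × 432.32292352 = 406.3835481088 now. The firm offers 406.3835481088 and keeps 480 − 406.3835481088 = 73.6164518912.

73.62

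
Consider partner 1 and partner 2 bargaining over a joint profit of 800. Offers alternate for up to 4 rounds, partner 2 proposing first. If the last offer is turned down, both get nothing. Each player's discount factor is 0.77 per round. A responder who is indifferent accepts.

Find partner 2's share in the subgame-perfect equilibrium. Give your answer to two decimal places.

293.09

Round 4 (partner 1 proposes): rejection yields 0 for partner 2; partner 1 offers 0 and keeps 800.
Round 3 (partner 2 proposes): partner 1 can get 800 next round, worth 0.77 × 800 = 616 now. Partner 2 offers 616 and keeps 800 − 616 = 184.
Round 2 (partner 1 proposes): partner 2 can get 184 next round, worth 0.77 × 184 = 141.68 now. Partner 1 offers 141.68 and keeps 800 − 141.68 = 658.32.
Round 1 (partner 2 proposes): partner 1 can get 658.32 next round, worth 0.77 × 658.32 = 506.9064 now. Partner 2 offers 506.9064 and keeps 800 − 506.9064 = 293.0936.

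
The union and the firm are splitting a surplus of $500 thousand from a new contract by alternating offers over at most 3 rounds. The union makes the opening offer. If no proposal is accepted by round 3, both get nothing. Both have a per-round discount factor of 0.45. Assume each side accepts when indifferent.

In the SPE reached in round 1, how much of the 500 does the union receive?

Round 3 (the union proposes): the firm will accept anything ≥ 0, so the union offers 0 and keeps 500.
Round 2 (the firm proposes): the union can get 500 next round, worth 0.45 × 500 = 225 now, so the firm offers 225, keeping 275.
Round 1 (the union proposes): the firm can get 275 next round, worth 0.45 × 275 = 123.75 now. The union offers 123.75 and keeps 500 − 123.75 = 376.25.

376.25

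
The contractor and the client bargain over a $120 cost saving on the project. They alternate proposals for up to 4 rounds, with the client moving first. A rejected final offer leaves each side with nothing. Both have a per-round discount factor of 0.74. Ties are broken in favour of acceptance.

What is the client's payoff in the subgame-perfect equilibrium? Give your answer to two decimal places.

48.29

Work backward from the last round.
Round 4 (the contractor proposes): rejection yields 0 for the client; the contractor offers 0 and keeps 120.
Round 3 (the client proposes): the contractor can get 120 next round, worth 0.74 × 120 = 88.8 now, so the client offers 88.8, keeping 31.2.
Round 2 (the contractor proposes): the client can get 31.2 next round, worth 0.74 × 31.2 = 23.088 now; the contractor offers that and keeps 96.912.
Round 1 (the client proposes): the contractor can get 96.912 next round, worth 0.74 × 96.912 = 71.71488 now. The client offers 71.71488 and keeps 120 − 71.71488 = 48.28512.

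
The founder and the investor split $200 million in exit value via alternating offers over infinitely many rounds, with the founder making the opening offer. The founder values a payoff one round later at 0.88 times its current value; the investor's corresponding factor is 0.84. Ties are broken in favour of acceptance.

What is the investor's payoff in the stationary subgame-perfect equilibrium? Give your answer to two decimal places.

77.30

When the founder proposes, the investor accepts any offer worth at least 0.84 times what the investor would get by proposing next round; and vice versa.
This gives x = 200 − 0.84y and y = 200 − 0.88x, where x and y are each side's share when it proposes.
Hence (1 − 0.84·0.88)x = 200(1 − 0.84), i.e. 0.2608·x = 32.
x ≈ 122.6994; the investor's share is 200 − x ≈ 77.3006.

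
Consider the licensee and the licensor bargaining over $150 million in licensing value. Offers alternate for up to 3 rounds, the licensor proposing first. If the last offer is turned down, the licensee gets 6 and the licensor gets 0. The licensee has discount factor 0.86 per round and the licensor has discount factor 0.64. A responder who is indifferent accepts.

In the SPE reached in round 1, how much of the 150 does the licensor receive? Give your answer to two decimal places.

Round 3 (the licensor proposes): the licensee gets 6 if talks fail, so the licensor offers 6 and keeps 144.
Round 2 (the licensee proposes): the licensor can get 144 next round, worth 0.64 × 144 = 92.16 now, so the licensee offers 92.16, keeping 57.84.
Round 1 (the licensor proposes): the licensee can get 57.84 next round, worth 0.86 × 57.84 = 49.7424 now; the licensor offers that and keeps 100.2576.

100.26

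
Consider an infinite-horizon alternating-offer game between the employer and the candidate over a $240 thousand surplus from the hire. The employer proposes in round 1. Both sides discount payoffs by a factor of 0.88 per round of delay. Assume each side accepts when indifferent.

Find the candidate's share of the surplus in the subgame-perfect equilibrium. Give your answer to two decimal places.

In a stationary SPE each proposer offers the other exactly their discounted continuation value.
If the employer keeps x when proposing and the candidate keeps y when proposing, then x = 240 − 0.88y and y = 240 − 0.88x.
Solving: x = 240(1 − 0.88) / (1 − 0.88·0.88) = 28.8 / 0.2256 ≈ 127.6596.
The candidate gets 240 − 127.6596 ≈ 112.3404.

112.34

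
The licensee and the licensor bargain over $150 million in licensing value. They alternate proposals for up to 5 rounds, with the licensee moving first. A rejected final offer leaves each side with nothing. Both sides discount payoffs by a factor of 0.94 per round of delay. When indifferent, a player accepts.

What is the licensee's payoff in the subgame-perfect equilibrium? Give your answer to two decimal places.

134.06

Work backward from the last round.
Round 5 (the licensee proposes): the licensor will accept anything ≥ 0, so the licensee offers 0 and keeps 150.
Round 4 (the licensor proposes): the licensee can get 150 next round, worth 0.94 × 150 = 141 now, so the licensor offers 141, keeping 9.
Round 3 (the licensee proposes): the licensor can get 9 next round, worth 0.94 × 9 = 8.46 now, so the licensee offers 8.46, keeping 141.54.
Round 2 (the licensor proposes): the licensee can get 141.54 next round, worth 0.94 × 141.54 = 133.0476 now. The licensor offers 133.0476 and keeps 150 − 133.0476 = 16.9524.
Round 1 (the licensee proposes): the licensor can get 16.9524 next round, worth 0.94 × 16.9524 = 15.935256 now; the licensee offers that and keeps 134.064744.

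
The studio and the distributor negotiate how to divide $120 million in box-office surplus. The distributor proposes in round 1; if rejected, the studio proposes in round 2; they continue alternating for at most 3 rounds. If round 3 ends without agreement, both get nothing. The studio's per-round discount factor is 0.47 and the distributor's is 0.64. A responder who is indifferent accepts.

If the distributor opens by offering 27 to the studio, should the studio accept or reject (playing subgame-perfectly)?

Round 3 (the distributor proposes): the studio will accept anything ≥ 0, so the distributor offers 0 and keeps 120.
Round 2 (the studio proposes): the distributor can get 120 next round, worth 0.64 × 120 = 76.8 now, so the studio offers 76.8, keeping 43.2.
So by rejecting in round 1, the studio gets 43.2 next round, worth 0.47 × 43.2 = 20.304 now.
Offer 27 ≥ 20.304, so the studio accepts.

Accept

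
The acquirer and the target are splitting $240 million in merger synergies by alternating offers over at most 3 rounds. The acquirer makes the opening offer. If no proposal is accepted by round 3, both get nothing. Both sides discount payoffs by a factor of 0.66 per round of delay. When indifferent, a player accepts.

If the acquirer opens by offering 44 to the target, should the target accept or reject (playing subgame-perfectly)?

Reject

Round 3 (the acquirer proposes): rejection yields 0 for the target; the acquirer offers 0 and keeps 240.
Round 2 (the target proposes): the acquirer can get 240 next round, worth 0.66 × 240 = 158.4 now, so the target offers 158.4, keeping 81.6.
So by rejecting in round 1, the target gets 81.6 next round, worth 0.66 × 81.6 = 53.856 now.
Offer 44 < 53.856, so the target rejects.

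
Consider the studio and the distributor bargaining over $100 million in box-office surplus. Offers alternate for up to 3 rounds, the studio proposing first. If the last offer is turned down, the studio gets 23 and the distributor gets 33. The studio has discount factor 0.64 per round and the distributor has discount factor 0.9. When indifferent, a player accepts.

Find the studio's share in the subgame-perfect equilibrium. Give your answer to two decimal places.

Round 3 (the studio proposes): the distributor gets 33 if talks fail, so the studio offers 33 and keeps 67.
Round 2 (the distributor proposes): the studio can get 67 next round, worth 0.64 × 67 = 42.88 now; the distributor offers that and keeps 57.12.
Round 1 (the studio proposes): the distributor can get 57.12 next round, worth 0.9 × 57.12 = 51.408 now. The studio offers 51.408 and keeps 100 − 51.408 = 48.592.

48.59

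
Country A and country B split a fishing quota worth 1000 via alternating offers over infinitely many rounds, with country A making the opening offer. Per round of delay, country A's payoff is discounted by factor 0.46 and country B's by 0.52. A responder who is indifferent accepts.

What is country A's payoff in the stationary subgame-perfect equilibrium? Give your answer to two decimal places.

When country A proposes, country B accepts any offer worth at least 0.52 times what country B would get by proposing next round; and vice versa.
This gives x = 1000 − 0.52y and y = 1000 − 0.46x, where x and y are each side's share when it proposes.
Hence (1 − 0.52·0.46)x = 1000(1 − 0.52), i.e. 0.7608·x = 480.
x ≈ 630.9148; country B's share is 1000 − x ≈ 369.0852.

630.91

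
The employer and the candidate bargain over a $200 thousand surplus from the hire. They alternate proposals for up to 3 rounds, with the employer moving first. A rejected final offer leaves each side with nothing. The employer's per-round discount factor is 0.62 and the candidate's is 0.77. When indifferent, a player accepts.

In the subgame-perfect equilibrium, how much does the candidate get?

Round 3 (the employer proposes): rejection yields 0 for the candidate; the employer offers 0 and keeps 200.
Round 2 (the candidate proposes): the employer can get 200 next round, worth 0.62 × 200 = 124 now. The candidate offers 124 and keeps 200 − 124 = 76.
Round 1 (the employer proposes): the candidate can get 76 next round, worth 0.77 × 76 = 58.52 now. The employer offers 58.52 and keeps 200 − 58.52 = 141.48.

58.52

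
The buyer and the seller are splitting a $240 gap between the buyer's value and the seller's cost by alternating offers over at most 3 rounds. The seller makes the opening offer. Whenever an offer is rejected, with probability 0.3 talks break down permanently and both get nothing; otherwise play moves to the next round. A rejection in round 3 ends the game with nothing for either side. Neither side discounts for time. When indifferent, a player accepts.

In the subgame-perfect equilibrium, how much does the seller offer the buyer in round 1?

Round 3 (the seller proposes): the buyer will accept anything ≥ 0, so the seller offers 0 and keeps 240.
Round 2 (the buyer proposes): rejecting gives the seller an expected 0.7 × 240 = 168; the buyer offers that and keeps 72.
Round 1 (the seller proposes): rejecting gives the buyer an expected 0.7 × 72 = 50.4; the seller offers that and keeps 189.6.

50.4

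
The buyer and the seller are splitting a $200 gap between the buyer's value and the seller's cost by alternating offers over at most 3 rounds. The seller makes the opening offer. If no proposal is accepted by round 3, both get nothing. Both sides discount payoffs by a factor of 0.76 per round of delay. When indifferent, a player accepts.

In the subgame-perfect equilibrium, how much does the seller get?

Work backward from the last round.
Round 3 (the seller proposes): the buyer will accept anything ≥ 0, so the seller offers 0 and keeps 200.
Round 2 (the buyer proposes): the seller can get 200 next round, worth 0.76 × 200 = 152 now; the buyer offers that and keeps 48.
Round 1 (the seller proposes): the buyer can get 48 next round, worth 0.76 × 48 = 36.48 now; the seller offers that and keeps 163.52.

163.52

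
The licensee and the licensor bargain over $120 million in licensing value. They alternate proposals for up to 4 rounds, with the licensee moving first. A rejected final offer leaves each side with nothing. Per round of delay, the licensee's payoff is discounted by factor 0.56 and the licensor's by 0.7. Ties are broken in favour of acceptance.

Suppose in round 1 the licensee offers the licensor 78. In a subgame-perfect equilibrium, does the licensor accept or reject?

Accept

Work out the licensor's continuation value if the offer is rejected.
Round 4 (the licensor proposes): rejection yields 0 for the licensee; the licensor offers 0 and keeps 120.
Round 3 (the licensee proposes): the licensor can get 120 next round, worth 0.7 × 120 = 84 now, so the licensee offers 84, keeping 36.
Round 2 (the licensor proposes): the licensee can get 36 next round, worth 0.56 × 36 = 20.16 now. The licensor offers 20.16 and keeps 120 − 20.16 = 99.84.
So by rejecting in round 1, the licensor gets 99.84 next round, worth 0.7 × 99.84 = 69.888 now.
Offer 78 ≥ 69.888, so the licensor accepts.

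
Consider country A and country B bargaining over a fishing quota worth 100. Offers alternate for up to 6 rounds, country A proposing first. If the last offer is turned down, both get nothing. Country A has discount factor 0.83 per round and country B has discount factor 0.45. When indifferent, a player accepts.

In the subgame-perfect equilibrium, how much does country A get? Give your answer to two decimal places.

83.22

Round 6 (country B proposes): rejection yields 0 for country A; country B offers 0 and keeps 100.
Round 5 (country A proposes): country B can get 100 next round, worth 0.45 × 100 = 45 now. Country A offers 45 and keeps 100 − 45 = 55.
Round 4 (country B proposes): country A can get 55 next round, worth 0.83 × 55 = 45.65 now; country B offers that and keeps 54.35.
Round 3 (country A proposes): country B can get 54.35 next round, worth 0.45 × 54.35 = 24.4575 now. Country A offers 24.4575 and keeps 100 − 24.4575 = 75.5425.
Round 2 (country B proposes): country A can get 75.5425 next round, worth 0.83 × 75.5425 = 62.700275 now, so country B offers 62.700275, keeping 37.299725.
Round 1 (country A proposes): country B can get 37.299725 next round, worth 0.45 × 37.299725 = 16.78487625 now, so country A offers 16.78487625, keeping 83.21512375.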